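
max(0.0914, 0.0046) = 0.0914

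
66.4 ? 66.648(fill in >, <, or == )<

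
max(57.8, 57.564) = 57.8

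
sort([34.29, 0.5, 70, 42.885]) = [0.5, 34.29, 42.885, 70]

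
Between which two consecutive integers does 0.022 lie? 0 and 1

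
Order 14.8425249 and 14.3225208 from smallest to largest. 14.3225208, 14.8425249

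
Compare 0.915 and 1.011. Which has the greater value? 1.011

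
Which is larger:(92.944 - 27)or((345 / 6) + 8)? (92.944 - 27)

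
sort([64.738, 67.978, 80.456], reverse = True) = [80.456, 67.978, 64.738]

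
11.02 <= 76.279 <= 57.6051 False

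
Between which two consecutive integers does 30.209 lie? 30 and 31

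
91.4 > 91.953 False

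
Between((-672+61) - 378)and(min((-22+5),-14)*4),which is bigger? (min((-22+5),-14)*4)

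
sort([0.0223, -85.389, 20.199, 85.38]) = [-85.389, 0.0223, 20.199, 85.38]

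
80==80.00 True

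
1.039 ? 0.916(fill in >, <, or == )>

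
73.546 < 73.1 False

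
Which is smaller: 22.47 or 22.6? 22.47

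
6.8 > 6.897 False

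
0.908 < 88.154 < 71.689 False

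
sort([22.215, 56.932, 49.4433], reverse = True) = [56.932, 49.4433, 22.215]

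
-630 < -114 True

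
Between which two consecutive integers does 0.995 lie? 0 and 1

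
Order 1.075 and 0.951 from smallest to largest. 0.951, 1.075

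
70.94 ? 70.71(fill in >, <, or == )>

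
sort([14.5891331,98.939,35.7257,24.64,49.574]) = [14.5891331,24.64,35.7257,49.574,98.939]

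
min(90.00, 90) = 90.00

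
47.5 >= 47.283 True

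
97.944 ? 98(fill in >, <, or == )<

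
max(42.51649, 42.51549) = 42.51649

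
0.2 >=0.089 True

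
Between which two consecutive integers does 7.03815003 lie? 7 and 8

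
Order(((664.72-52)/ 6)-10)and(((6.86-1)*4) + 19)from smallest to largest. (((6.86-1)*4) + 19), (((664.72-52)/ 6)-10)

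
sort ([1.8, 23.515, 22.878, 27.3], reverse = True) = [27.3, 23.515, 22.878, 1.8]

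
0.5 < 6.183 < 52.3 True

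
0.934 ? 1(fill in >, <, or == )<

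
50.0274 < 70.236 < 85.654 True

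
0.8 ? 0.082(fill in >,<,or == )>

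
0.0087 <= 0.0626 True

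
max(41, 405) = 405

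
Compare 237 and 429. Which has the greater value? 429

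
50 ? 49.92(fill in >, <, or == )>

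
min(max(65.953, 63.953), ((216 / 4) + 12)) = 65.953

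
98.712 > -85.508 True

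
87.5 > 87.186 True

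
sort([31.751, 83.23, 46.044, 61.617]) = [31.751, 46.044, 61.617, 83.23]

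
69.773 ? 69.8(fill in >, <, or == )<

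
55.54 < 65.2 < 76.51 True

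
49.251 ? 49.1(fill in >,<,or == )>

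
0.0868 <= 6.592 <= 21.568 True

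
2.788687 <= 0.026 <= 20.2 False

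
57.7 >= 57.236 True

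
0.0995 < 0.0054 False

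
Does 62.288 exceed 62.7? No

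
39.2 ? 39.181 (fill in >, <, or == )>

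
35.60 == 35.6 True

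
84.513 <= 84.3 False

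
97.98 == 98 False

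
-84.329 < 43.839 True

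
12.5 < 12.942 True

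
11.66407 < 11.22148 False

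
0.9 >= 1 False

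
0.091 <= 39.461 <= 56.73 True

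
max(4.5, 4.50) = 4.50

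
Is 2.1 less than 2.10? No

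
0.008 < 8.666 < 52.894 True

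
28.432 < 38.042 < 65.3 True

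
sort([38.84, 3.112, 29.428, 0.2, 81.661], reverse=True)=[81.661, 38.84, 29.428, 3.112, 0.2]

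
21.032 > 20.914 True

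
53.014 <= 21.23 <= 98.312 False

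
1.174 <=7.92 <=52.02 True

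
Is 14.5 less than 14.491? No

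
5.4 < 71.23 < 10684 True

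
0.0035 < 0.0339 True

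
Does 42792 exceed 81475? No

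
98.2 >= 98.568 False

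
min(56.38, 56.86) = 56.38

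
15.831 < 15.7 False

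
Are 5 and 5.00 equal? Yes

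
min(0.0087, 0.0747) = 0.0087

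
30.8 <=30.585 False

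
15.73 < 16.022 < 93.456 True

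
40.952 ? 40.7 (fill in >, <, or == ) >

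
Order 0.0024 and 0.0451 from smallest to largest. 0.0024, 0.0451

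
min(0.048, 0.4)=0.048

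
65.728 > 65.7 True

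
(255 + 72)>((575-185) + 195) False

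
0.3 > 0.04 True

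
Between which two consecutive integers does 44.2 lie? 44 and 45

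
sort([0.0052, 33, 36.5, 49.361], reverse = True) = [49.361, 36.5, 33, 0.0052]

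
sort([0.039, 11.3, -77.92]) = [-77.92, 0.039, 11.3]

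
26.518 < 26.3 False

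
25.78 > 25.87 False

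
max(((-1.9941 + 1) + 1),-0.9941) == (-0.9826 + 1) False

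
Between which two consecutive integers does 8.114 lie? 8 and 9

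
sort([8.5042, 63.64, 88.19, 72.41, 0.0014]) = [0.0014, 8.5042, 63.64, 72.41, 88.19]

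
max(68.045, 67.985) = 68.045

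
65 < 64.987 False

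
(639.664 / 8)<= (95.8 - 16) False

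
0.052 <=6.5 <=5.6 False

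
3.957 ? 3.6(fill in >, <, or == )>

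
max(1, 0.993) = 1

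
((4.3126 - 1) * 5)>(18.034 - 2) True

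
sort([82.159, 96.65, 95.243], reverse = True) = [96.65, 95.243, 82.159]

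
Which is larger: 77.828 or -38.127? 77.828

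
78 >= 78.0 True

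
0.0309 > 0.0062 True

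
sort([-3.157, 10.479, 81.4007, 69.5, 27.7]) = [-3.157, 10.479, 27.7, 69.5, 81.4007]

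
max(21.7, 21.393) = 21.7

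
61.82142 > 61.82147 False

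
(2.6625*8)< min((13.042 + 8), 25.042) False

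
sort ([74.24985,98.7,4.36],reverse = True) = [98.7,74.24985,4.36]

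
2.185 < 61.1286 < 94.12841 True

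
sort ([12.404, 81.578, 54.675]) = [12.404, 54.675, 81.578]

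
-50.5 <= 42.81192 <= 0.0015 False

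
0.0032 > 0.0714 False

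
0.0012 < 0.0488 True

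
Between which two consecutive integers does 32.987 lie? 32 and 33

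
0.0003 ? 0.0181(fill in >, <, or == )<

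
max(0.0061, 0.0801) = 0.0801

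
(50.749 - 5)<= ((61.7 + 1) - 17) False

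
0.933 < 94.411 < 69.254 False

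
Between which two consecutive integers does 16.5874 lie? 16 and 17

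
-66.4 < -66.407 False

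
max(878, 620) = 878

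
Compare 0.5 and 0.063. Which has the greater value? 0.5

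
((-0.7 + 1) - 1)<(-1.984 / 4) True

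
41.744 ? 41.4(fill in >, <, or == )>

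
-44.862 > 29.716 False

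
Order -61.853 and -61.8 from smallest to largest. -61.853,-61.8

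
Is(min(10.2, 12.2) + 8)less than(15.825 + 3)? Yes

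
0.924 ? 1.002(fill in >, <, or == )<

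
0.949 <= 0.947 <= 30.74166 False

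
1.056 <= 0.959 False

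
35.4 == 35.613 False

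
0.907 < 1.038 True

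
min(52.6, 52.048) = 52.048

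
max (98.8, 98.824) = 98.824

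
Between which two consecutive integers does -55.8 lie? -56 and -55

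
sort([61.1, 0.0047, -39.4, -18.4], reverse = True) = [61.1, 0.0047, -18.4, -39.4]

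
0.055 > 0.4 False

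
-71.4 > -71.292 False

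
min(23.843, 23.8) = 23.8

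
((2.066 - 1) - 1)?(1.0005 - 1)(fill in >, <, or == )>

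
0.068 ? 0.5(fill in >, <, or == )<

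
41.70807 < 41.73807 True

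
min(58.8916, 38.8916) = 38.8916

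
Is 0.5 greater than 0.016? Yes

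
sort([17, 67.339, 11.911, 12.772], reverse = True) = [67.339, 17, 12.772, 11.911]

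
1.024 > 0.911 True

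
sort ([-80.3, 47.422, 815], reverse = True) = [815, 47.422, -80.3]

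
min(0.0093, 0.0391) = 0.0093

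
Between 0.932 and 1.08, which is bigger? 1.08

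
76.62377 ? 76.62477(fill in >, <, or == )<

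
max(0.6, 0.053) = 0.6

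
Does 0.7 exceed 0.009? Yes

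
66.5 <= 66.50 True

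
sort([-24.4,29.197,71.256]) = [-24.4,29.197,71.256]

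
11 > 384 False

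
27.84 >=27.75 True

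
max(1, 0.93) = 1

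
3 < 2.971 False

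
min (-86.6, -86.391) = -86.6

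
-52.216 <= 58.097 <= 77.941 True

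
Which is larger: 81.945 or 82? 82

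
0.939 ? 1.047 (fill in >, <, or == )<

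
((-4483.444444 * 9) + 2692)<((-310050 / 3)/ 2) False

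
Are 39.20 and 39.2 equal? Yes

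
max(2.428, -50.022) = 2.428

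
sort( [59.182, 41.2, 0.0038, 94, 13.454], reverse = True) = [94, 59.182, 41.2, 13.454, 0.0038]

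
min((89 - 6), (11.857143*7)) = 83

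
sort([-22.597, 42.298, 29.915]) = [-22.597, 29.915, 42.298]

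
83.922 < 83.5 False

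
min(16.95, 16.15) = 16.15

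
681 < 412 False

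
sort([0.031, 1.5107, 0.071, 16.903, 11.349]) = [0.031, 0.071, 1.5107, 11.349, 16.903]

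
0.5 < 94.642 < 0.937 False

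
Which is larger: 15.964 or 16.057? 16.057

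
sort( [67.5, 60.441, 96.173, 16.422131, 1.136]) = [1.136, 16.422131, 60.441, 67.5, 96.173]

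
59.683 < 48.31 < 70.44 False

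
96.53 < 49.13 False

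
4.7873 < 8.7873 True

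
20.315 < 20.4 True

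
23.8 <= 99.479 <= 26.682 False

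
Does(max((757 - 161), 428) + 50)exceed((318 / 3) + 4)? Yes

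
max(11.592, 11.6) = 11.6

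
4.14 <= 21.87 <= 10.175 False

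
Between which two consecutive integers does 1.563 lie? 1 and 2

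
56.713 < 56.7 False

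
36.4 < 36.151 False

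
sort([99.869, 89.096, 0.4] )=[0.4, 89.096, 99.869]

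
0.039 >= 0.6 False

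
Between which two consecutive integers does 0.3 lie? 0 and 1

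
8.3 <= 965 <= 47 False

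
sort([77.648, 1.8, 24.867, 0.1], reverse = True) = [77.648, 24.867, 1.8, 0.1]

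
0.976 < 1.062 True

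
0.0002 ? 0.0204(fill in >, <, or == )<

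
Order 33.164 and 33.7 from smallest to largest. 33.164, 33.7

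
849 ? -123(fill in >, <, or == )>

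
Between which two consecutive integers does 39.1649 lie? 39 and 40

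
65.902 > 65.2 True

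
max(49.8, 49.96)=49.96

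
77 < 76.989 False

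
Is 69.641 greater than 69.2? Yes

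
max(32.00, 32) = 32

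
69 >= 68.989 True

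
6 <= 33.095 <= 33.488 True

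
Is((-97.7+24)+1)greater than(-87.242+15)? No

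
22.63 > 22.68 False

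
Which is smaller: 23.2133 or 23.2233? 23.2133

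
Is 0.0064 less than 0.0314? Yes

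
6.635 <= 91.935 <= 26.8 False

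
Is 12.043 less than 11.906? No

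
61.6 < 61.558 False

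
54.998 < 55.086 True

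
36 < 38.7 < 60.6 True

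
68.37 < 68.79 True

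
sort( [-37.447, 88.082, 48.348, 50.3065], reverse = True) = [88.082, 50.3065, 48.348, -37.447]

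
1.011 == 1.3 False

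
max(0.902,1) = 1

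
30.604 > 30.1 True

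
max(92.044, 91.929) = 92.044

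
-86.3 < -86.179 True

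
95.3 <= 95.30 True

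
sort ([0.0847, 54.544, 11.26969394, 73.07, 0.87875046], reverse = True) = [73.07, 54.544, 11.26969394, 0.87875046, 0.0847]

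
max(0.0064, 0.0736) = 0.0736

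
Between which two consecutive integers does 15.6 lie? 15 and 16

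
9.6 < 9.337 False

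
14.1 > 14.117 False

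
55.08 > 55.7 False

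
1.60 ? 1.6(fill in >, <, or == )==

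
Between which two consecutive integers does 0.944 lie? 0 and 1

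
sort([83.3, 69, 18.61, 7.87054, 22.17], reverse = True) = [83.3, 69, 22.17, 18.61, 7.87054]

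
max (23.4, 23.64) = 23.64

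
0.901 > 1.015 False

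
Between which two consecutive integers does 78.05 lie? 78 and 79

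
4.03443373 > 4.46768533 False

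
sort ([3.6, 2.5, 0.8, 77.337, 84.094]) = [0.8, 2.5, 3.6, 77.337, 84.094]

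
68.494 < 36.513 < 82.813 False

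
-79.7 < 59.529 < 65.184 True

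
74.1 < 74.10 False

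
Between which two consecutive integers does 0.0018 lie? 0 and 1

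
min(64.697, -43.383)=-43.383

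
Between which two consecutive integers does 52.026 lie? 52 and 53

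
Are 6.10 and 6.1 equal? Yes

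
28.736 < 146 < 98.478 False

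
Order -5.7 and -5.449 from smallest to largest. -5.7, -5.449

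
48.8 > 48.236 True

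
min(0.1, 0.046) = 0.046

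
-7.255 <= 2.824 True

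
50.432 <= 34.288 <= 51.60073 False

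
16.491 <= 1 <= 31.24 False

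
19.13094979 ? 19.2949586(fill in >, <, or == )<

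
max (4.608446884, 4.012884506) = 4.608446884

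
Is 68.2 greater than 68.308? No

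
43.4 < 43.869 True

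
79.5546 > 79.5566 False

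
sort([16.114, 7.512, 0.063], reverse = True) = [16.114, 7.512, 0.063]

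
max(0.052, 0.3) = 0.3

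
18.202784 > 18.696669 False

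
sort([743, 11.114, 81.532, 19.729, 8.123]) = [8.123, 11.114, 19.729, 81.532, 743]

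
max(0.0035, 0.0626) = 0.0626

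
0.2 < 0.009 False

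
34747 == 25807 False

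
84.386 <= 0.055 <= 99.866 False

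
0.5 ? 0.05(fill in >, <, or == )>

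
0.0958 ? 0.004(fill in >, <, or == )>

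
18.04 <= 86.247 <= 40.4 False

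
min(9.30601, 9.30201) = 9.30201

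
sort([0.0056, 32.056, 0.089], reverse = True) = [32.056, 0.089, 0.0056]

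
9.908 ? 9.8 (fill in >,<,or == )>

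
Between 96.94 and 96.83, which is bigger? 96.94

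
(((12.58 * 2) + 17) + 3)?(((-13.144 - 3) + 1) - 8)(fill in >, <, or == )>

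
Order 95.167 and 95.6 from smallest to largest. 95.167, 95.6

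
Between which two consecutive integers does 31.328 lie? 31 and 32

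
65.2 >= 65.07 True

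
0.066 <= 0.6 True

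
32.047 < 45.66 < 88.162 True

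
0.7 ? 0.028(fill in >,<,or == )>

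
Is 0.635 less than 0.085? No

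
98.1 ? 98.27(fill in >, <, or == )<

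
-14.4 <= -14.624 False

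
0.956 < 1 True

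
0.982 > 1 False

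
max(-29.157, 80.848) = 80.848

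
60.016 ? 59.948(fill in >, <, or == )>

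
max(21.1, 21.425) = 21.425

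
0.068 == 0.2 False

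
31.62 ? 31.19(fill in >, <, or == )>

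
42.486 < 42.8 True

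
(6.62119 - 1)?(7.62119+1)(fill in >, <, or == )<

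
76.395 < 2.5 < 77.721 False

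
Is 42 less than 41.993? No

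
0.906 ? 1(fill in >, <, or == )<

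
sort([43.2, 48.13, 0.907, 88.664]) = [0.907, 43.2, 48.13, 88.664]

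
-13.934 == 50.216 False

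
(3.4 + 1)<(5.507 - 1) True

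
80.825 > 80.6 True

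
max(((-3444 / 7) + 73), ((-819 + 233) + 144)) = -419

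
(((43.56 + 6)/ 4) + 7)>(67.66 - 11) False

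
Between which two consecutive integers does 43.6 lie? 43 and 44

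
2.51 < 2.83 True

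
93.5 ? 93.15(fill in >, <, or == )>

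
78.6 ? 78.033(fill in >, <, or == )>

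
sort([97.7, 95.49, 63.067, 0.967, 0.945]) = [0.945, 0.967, 63.067, 95.49, 97.7]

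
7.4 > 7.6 False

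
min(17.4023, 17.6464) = 17.4023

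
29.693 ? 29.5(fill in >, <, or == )>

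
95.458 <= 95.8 True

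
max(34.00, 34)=34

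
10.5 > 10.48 True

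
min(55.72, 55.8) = 55.72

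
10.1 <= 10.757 True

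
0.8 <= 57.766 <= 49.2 False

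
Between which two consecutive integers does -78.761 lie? -79 and -78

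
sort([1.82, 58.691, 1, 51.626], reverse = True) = [58.691, 51.626, 1.82, 1]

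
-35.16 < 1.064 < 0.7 False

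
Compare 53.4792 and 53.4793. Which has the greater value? 53.4793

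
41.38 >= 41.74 False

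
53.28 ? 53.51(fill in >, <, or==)<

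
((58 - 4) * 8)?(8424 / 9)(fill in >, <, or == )<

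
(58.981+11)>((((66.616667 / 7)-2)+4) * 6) True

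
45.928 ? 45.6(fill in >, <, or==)>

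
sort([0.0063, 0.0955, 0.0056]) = [0.0056, 0.0063, 0.0955]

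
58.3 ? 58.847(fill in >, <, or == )<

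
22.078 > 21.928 True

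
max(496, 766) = 766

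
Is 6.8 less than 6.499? No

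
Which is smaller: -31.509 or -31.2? -31.509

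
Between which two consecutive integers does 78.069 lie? 78 and 79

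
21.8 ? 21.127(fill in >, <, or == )>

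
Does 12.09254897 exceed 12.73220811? No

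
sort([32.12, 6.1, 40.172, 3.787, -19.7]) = [-19.7, 3.787, 6.1, 32.12, 40.172]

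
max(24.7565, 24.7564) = 24.7565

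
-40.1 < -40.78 False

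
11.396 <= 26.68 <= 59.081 True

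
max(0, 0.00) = 0.00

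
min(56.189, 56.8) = 56.189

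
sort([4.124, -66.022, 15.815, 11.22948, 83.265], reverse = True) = [83.265, 15.815, 11.22948, 4.124, -66.022]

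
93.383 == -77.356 False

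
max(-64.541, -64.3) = -64.3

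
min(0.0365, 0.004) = 0.004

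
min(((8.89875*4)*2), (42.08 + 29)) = 71.08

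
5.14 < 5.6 True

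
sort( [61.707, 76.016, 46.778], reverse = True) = [76.016, 61.707, 46.778]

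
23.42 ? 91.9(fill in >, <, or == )<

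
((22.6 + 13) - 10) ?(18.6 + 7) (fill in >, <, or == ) ==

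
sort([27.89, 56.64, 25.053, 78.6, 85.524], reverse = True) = [85.524, 78.6, 56.64, 27.89, 25.053]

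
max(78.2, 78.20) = 78.20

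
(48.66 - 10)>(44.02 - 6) True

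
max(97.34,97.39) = 97.39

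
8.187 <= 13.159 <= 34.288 True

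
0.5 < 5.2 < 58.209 True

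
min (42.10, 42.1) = 42.10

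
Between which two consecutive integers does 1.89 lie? 1 and 2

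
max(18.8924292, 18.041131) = 18.8924292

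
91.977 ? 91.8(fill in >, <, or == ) >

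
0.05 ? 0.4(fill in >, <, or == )<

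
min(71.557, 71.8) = 71.557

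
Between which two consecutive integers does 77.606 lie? 77 and 78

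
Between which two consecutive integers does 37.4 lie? 37 and 38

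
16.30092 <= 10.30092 False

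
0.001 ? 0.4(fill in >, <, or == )<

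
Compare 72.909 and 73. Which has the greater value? 73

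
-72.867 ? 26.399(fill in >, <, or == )<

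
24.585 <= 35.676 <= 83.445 True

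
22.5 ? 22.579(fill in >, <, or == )<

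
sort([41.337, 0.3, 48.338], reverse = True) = [48.338, 41.337, 0.3]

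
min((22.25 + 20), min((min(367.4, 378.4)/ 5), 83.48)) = 42.25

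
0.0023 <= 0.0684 True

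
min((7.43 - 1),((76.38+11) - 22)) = 6.43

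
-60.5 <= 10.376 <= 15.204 True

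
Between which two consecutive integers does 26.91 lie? 26 and 27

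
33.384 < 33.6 True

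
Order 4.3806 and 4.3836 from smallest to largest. 4.3806, 4.3836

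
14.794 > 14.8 False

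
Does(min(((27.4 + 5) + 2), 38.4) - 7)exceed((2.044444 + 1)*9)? Yes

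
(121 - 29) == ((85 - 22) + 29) True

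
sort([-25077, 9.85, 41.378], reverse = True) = [41.378, 9.85, -25077]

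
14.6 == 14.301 False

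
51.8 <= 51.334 False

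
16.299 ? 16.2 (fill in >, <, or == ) >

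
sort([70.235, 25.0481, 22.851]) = [22.851, 25.0481, 70.235]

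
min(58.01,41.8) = 41.8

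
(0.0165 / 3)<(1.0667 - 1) True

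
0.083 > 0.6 False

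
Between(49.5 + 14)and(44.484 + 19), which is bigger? (49.5 + 14)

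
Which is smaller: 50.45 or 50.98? 50.45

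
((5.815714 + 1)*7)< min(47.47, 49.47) False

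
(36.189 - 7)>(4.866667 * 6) False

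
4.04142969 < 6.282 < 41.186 True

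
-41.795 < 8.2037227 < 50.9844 True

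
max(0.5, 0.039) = 0.5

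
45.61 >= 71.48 False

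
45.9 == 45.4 False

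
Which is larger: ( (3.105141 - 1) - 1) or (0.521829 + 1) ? (0.521829 + 1)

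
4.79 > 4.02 True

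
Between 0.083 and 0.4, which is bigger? 0.4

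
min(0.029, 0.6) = 0.029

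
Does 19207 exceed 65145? No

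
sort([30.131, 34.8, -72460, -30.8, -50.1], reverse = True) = [34.8, 30.131, -30.8, -50.1, -72460]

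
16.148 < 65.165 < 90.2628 True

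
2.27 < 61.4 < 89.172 True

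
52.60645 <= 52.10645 False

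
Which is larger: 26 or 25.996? 26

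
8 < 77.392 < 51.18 False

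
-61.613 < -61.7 False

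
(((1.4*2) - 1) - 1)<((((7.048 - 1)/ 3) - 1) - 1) False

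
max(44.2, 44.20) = 44.20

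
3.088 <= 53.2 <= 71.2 True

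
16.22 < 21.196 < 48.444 True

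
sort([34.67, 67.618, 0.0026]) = [0.0026, 34.67, 67.618]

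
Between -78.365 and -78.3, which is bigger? -78.3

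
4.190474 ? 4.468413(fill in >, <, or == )<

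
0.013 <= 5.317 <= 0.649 False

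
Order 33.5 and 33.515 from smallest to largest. 33.5, 33.515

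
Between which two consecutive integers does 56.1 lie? 56 and 57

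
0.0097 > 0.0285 False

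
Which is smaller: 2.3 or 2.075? 2.075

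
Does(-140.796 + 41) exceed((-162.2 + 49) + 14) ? No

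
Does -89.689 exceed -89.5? No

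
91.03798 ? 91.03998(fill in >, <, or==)<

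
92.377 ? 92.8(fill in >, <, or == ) <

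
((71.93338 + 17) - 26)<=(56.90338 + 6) False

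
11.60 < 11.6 False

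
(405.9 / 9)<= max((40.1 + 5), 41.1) True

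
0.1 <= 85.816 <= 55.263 False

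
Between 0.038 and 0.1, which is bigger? 0.1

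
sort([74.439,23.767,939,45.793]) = [23.767,45.793,74.439,939]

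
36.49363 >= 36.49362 True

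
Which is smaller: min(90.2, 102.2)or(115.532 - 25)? min(90.2, 102.2)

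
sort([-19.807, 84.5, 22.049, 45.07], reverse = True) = [84.5, 45.07, 22.049, -19.807]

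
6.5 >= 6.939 False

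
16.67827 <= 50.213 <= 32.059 False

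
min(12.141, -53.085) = -53.085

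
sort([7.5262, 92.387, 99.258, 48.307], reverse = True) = [99.258, 92.387, 48.307, 7.5262]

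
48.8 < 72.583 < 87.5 True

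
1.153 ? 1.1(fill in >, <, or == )>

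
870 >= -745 True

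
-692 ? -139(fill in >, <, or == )<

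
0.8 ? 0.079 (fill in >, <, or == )>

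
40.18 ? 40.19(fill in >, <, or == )<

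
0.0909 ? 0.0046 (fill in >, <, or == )>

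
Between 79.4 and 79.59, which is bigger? 79.59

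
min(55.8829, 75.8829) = 55.8829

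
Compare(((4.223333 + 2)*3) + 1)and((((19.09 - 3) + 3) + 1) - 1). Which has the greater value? (((4.223333 + 2)*3) + 1)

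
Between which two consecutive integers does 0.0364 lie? 0 and 1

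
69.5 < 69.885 True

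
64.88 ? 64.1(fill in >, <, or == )>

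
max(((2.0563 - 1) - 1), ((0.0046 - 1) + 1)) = 0.0563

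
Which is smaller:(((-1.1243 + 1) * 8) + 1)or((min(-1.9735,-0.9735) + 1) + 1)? (((-1.1243 + 1) * 8) + 1)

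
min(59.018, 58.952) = 58.952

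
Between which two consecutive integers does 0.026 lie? 0 and 1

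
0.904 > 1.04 False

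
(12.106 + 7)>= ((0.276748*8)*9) False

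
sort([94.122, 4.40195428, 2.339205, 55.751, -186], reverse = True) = [94.122, 55.751, 4.40195428, 2.339205, -186]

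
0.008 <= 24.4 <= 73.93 True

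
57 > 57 False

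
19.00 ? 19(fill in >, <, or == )==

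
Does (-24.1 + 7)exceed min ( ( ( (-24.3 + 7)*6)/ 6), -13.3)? Yes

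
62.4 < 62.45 True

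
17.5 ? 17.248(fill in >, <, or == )>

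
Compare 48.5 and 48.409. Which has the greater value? 48.5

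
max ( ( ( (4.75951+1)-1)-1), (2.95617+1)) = 3.95617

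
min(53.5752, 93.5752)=53.5752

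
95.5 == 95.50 True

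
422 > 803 False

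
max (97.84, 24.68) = 97.84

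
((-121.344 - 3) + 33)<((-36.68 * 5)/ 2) False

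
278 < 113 False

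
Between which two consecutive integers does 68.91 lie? 68 and 69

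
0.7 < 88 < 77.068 False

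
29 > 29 False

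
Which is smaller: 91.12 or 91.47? 91.12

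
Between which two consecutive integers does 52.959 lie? 52 and 53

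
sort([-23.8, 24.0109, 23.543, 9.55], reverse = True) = [24.0109, 23.543, 9.55, -23.8]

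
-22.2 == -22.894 False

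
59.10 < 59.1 False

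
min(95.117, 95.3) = 95.117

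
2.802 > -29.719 True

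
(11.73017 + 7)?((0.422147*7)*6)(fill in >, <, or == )>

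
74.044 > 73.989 True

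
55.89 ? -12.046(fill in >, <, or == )>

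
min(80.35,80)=80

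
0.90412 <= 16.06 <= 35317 True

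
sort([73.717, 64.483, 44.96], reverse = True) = [73.717, 64.483, 44.96]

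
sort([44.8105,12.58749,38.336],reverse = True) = [44.8105,38.336,12.58749]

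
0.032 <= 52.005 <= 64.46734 True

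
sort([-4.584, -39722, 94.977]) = [-39722, -4.584, 94.977]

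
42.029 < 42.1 True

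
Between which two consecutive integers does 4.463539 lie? 4 and 5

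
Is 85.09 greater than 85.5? No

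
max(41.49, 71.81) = 71.81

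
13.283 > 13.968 False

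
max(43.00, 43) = 43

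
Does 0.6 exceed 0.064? Yes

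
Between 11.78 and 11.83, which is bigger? 11.83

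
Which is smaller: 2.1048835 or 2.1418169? 2.1048835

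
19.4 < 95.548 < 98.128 True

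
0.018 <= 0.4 True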